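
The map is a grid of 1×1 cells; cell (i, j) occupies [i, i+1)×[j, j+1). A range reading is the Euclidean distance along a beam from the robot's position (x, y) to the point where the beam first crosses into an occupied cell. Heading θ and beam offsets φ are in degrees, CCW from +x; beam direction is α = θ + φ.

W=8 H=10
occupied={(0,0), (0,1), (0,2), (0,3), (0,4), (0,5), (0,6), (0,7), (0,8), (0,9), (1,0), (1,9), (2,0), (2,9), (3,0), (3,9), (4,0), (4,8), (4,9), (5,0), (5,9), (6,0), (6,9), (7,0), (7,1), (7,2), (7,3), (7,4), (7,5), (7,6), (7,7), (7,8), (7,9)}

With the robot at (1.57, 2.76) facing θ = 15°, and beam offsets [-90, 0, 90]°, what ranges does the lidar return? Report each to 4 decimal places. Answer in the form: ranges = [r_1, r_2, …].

ranges = [1.8221, 5.6215, 2.2023]

beam 1: φ=-90°, α=285°
  dir = (cos 285°, sin 285°) = (0.2588, -0.9659); from cell (1,2)
  next x-line at t=1.6614, next y-line at t=0.7868; Δt_x=3.8637, Δt_y=1.0353
    y: enter (1,1) at t=0.7868
    x: enter (2,1) at t=1.6614
    y: enter (2,0) at t=1.8221 ← occupied
  → r_1 = 1.8221
beam 2: φ=0°, α=15°
  dir = (cos 15°, sin 15°) = (0.9659, 0.2588); from cell (1,2)
  next x-line at t=0.4452, next y-line at t=0.9273; Δt_x=1.0353, Δt_y=3.8637
    x: enter (2,2) at t=0.4452
    y: enter (2,3) at t=0.9273
    x: enter (3,3) at t=1.4804
    x: enter (4,3) at t=2.5157
    x: enter (5,3) at t=3.5510
    x: enter (6,3) at t=4.5863
    y: enter (6,4) at t=4.7910
    x: enter (7,4) at t=5.6215 ← occupied
  → r_2 = 5.6215
beam 3: φ=90°, α=105°
  dir = (cos 105°, sin 105°) = (-0.2588, 0.9659); from cell (1,2)
  next x-line at t=2.2023, next y-line at t=0.2485; Δt_x=3.8637, Δt_y=1.0353
    y: enter (1,3) at t=0.2485
    y: enter (1,4) at t=1.2837
    x: enter (0,4) at t=2.2023 ← occupied
  → r_3 = 2.2023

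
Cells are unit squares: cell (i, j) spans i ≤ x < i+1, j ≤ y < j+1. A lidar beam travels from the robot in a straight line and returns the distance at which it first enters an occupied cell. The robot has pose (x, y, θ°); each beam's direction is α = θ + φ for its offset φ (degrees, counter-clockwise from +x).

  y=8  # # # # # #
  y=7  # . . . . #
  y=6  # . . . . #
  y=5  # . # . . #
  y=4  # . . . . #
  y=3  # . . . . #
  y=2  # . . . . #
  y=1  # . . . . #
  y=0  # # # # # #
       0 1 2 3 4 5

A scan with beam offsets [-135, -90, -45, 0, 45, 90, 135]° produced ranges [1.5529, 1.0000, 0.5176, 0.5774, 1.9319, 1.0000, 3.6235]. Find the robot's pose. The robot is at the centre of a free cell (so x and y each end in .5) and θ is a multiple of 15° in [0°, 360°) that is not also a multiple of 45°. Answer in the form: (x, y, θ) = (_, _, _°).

Candidates: 27 free-cell centres × 16 headings = 432 poses. Raycast each; keep the one whose scan matches to 4 dp.
  (4.5, 1.5, 15°): beam 1 = 0.5774 ≠ 1.5529 ✗
  (4.5, 6.5, 210°): beam 2 = 1.7321 ≠ 1.0000 ✗
  (1.5, 4.5, 345°): beam 1 = 0.5774 ≠ 1.5529 ✗
  (4.5, 3.5, 150°): beam 1 = 0.5176 ≠ 1.5529 ✗
  …
  (1.5, 6.5, 210°): r_1=1.5529, r_2=1.0000, r_3=0.5176, r_4=0.5774, r_5=1.9319, r_6=1.0000, r_7=3.6235 — all match ✓
No second candidate reproduces the full scan.

(x, y, θ) = (1.5, 6.5, 210°)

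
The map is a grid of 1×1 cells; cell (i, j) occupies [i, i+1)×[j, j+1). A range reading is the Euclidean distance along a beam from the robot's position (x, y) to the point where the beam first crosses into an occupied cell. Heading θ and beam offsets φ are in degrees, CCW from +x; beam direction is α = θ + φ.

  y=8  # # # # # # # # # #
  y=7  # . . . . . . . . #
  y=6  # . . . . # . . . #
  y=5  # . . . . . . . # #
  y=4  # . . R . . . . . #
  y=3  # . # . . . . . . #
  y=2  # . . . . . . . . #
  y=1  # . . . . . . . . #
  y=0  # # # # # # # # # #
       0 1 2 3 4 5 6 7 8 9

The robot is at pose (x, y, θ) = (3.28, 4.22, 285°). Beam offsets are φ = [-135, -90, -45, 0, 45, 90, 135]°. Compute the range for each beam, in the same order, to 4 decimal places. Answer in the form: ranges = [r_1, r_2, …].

ranges = [2.6327, 0.8500, 0.5600, 3.3336, 6.4400, 4.8865, 4.3648]

beam 1: φ=-135°, α=150°
  dir = (cos 150°, sin 150°) = (-0.8660, 0.5000); from cell (3,4)
  next x-line at t=0.3233, next y-line at t=1.5600; Δt_x=1.1547, Δt_y=2.0000
    x: enter (2,4) at t=0.3233
    x: enter (1,4) at t=1.4780
    y: enter (1,5) at t=1.5600
    x: enter (0,5) at t=2.6327 ← occupied
  → r_1 = 2.6327
beam 2: φ=-90°, α=195°
  dir = (cos 195°, sin 195°) = (-0.9659, -0.2588); from cell (3,4)
  next x-line at t=0.2899, next y-line at t=0.8500; Δt_x=1.0353, Δt_y=3.8637
    x: enter (2,4) at t=0.2899
    y: enter (2,3) at t=0.8500 ← occupied
  → r_2 = 0.8500
beam 3: φ=-45°, α=240°
  dir = (cos 240°, sin 240°) = (-0.5000, -0.8660); from cell (3,4)
  next x-line at t=0.5600, next y-line at t=0.2540; Δt_x=2.0000, Δt_y=1.1547
    y: enter (3,3) at t=0.2540
    x: enter (2,3) at t=0.5600 ← occupied
  → r_3 = 0.5600
beam 4: φ=0°, α=285°
  dir = (cos 285°, sin 285°) = (0.2588, -0.9659); from cell (3,4)
  next x-line at t=2.7819, next y-line at t=0.2278; Δt_x=3.8637, Δt_y=1.0353
    y: enter (3,3) at t=0.2278
    y: enter (3,2) at t=1.2630
    y: enter (3,1) at t=2.2983
    x: enter (4,1) at t=2.7819
    y: enter (4,0) at t=3.3336 ← occupied
  → r_4 = 3.3336
beam 5: φ=45°, α=330°
  dir = (cos 330°, sin 330°) = (0.8660, -0.5000); from cell (3,4)
  next x-line at t=0.8314, next y-line at t=0.4400; Δt_x=1.1547, Δt_y=2.0000
    y: enter (3,3) at t=0.4400
    x: enter (4,3) at t=0.8314
    x: enter (5,3) at t=1.9861
    y: enter (5,2) at t=2.4400
    x: enter (6,2) at t=3.1408
    x: enter (7,2) at t=4.2955
    y: enter (7,1) at t=4.4400
    x: enter (8,1) at t=5.4502
    y: enter (8,0) at t=6.4400 ← occupied
  → r_5 = 6.4400
beam 6: φ=90°, α=15°
  dir = (cos 15°, sin 15°) = (0.9659, 0.2588); from cell (3,4)
  next x-line at t=0.7454, next y-line at t=3.0137; Δt_x=1.0353, Δt_y=3.8637
    x: enter (4,4) at t=0.7454
    x: enter (5,4) at t=1.7807
    x: enter (6,4) at t=2.8160
    y: enter (6,5) at t=3.0137
    x: enter (7,5) at t=3.8512
    x: enter (8,5) at t=4.8865 ← occupied
  → r_6 = 4.8865
beam 7: φ=135°, α=60°
  dir = (cos 60°, sin 60°) = (0.5000, 0.8660); from cell (3,4)
  next x-line at t=1.4400, next y-line at t=0.9007; Δt_x=2.0000, Δt_y=1.1547
    y: enter (3,5) at t=0.9007
    x: enter (4,5) at t=1.4400
    y: enter (4,6) at t=2.0554
    y: enter (4,7) at t=3.2101
    x: enter (5,7) at t=3.4400
    y: enter (5,8) at t=4.3648 ← occupied
  → r_7 = 4.3648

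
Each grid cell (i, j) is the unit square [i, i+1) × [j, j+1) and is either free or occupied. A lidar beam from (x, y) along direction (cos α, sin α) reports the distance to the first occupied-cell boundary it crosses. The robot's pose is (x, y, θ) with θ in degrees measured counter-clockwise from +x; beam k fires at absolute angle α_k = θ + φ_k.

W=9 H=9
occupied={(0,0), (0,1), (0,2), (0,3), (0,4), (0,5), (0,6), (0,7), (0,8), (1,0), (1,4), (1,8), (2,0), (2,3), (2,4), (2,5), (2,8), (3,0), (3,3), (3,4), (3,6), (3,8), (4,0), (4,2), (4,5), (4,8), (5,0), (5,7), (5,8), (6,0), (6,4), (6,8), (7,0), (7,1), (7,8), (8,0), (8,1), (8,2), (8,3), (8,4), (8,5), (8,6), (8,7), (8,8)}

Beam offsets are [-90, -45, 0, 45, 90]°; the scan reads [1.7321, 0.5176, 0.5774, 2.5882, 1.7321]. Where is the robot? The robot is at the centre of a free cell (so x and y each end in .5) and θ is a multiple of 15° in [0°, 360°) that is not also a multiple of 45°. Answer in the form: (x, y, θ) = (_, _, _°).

Enumerate (i+0.5, j+0.5, θ) over the 37 free cells and 16 admissible headings. For each, cast all 5 beams and compare to the given ranges.
  (7.5, 6.5, 345°): beam 1 = 1.9319 ≠ 1.7321 ✗
  (6.5, 1.5, 30°): beam 1 = 0.5774 ≠ 1.7321 ✗
  (3.5, 7.5, 120°): beam 1 = 1.0000 ≠ 1.7321 ✗
  (4.5, 6.5, 150°): beam 1 = 1.0000 ≠ 1.7321 ✗
  (6.5, 3.5, 255°): beam 1 = 2.5882 ≠ 1.7321 ✗
  …
  (6.5, 3.5, 120°): r_1=1.7321, r_2=0.5176, r_3=0.5774, r_4=2.5882, r_5=1.7321 — all match ✓
No second candidate reproduces the full scan.

(x, y, θ) = (6.5, 3.5, 120°)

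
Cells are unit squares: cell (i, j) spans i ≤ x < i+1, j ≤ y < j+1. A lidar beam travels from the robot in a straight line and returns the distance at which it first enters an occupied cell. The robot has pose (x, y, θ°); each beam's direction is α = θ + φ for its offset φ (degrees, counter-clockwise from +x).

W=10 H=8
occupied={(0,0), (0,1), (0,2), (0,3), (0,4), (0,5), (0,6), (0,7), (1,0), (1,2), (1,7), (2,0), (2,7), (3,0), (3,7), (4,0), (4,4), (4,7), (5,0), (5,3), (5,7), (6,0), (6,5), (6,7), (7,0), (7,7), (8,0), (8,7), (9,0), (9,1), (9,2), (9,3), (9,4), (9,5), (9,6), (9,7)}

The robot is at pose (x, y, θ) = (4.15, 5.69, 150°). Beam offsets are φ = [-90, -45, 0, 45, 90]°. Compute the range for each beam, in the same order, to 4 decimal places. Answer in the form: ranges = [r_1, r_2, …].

ranges = [1.5127, 1.3562, 2.6200, 3.2611, 5.4155]

beam 1: φ=-90°, α=60°
  dir = (cos 60°, sin 60°) = (0.5000, 0.8660); from cell (4,5)
  next x-line at t=1.7000, next y-line at t=0.3580; Δt_x=2.0000, Δt_y=1.1547
    y: enter (4,6) at t=0.3580
    y: enter (4,7) at t=1.5127 ← occupied
  → r_1 = 1.5127
beam 2: φ=-45°, α=105°
  dir = (cos 105°, sin 105°) = (-0.2588, 0.9659); from cell (4,5)
  next x-line at t=0.5796, next y-line at t=0.3209; Δt_x=3.8637, Δt_y=1.0353
    y: enter (4,6) at t=0.3209
    x: enter (3,6) at t=0.5796
    y: enter (3,7) at t=1.3562 ← occupied
  → r_2 = 1.3562
beam 3: φ=0°, α=150°
  dir = (cos 150°, sin 150°) = (-0.8660, 0.5000); from cell (4,5)
  next x-line at t=0.1732, next y-line at t=0.6200; Δt_x=1.1547, Δt_y=2.0000
    x: enter (3,5) at t=0.1732
    y: enter (3,6) at t=0.6200
    x: enter (2,6) at t=1.3279
    x: enter (1,6) at t=2.4826
    y: enter (1,7) at t=2.6200 ← occupied
  → r_3 = 2.6200
beam 4: φ=45°, α=195°
  dir = (cos 195°, sin 195°) = (-0.9659, -0.2588); from cell (4,5)
  next x-line at t=0.1553, next y-line at t=2.6660; Δt_x=1.0353, Δt_y=3.8637
    x: enter (3,5) at t=0.1553
    x: enter (2,5) at t=1.1906
    x: enter (1,5) at t=2.2258
    y: enter (1,4) at t=2.6660
    x: enter (0,4) at t=3.2611 ← occupied
  → r_4 = 3.2611
beam 5: φ=90°, α=240°
  dir = (cos 240°, sin 240°) = (-0.5000, -0.8660); from cell (4,5)
  next x-line at t=0.3000, next y-line at t=0.7967; Δt_x=2.0000, Δt_y=1.1547
    x: enter (3,5) at t=0.3000
    y: enter (3,4) at t=0.7967
    y: enter (3,3) at t=1.9514
    x: enter (2,3) at t=2.3000
    y: enter (2,2) at t=3.1061
    y: enter (2,1) at t=4.2608
    x: enter (1,1) at t=4.3000
    y: enter (1,0) at t=5.4155 ← occupied
  → r_5 = 5.4155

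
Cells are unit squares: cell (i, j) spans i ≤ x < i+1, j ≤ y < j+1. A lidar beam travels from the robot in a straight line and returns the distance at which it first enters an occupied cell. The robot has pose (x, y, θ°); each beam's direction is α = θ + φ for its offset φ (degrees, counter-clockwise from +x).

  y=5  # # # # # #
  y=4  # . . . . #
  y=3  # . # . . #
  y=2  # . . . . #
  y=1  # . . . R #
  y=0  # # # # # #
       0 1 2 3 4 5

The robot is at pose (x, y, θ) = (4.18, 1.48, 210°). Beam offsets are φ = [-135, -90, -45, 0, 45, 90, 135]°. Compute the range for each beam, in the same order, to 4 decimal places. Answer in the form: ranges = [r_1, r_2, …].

beam 1: φ=-135°, α=75°
  d=(0.2588,0.9659)  start (4,1)  tX=3.1682 tY=0.5383  stride 1/|dx|=3.8637 1/|dy|=1.0353
    cross y-line → (4,2), t=0.5383
    cross y-line → (4,3), t=1.5736
    cross y-line → (4,4), t=2.6089
    cross x-line → (5,4), t=3.1682 (wall)
  → r_1 = 3.1682
beam 2: φ=-90°, α=120°
  d=(-0.5000,0.8660)  start (4,1)  tX=0.3600 tY=0.6004  stride 1/|dx|=2.0000 1/|dy|=1.1547
    cross x-line → (3,1), t=0.3600
    cross y-line → (3,2), t=0.6004
    cross y-line → (3,3), t=1.7551
    cross x-line → (2,3), t=2.3600 (wall)
  → r_2 = 2.3600
beam 3: φ=-45°, α=165°
  d=(-0.9659,0.2588)  start (4,1)  tX=0.1863 tY=2.0091  stride 1/|dx|=1.0353 1/|dy|=3.8637
    cross x-line → (3,1), t=0.1863
    cross x-line → (2,1), t=1.2216
    cross y-line → (2,2), t=2.0091
    cross x-line → (1,2), t=2.2569
    cross x-line → (0,2), t=3.2922 (wall)
  → r_3 = 3.2922
beam 4: φ=0°, α=210°
  d=(-0.8660,-0.5000)  start (4,1)  tX=0.2078 tY=0.9600  stride 1/|dx|=1.1547 1/|dy|=2.0000
    cross x-line → (3,1), t=0.2078
    cross y-line → (3,0), t=0.9600 (wall)
  → r_4 = 0.9600
beam 5: φ=45°, α=255°
  d=(-0.2588,-0.9659)  start (4,1)  tX=0.6955 tY=0.4969  stride 1/|dx|=3.8637 1/|dy|=1.0353
    cross y-line → (4,0), t=0.4969 (wall)
  → r_5 = 0.4969
beam 6: φ=90°, α=300°
  d=(0.5000,-0.8660)  start (4,1)  tX=1.6400 tY=0.5543  stride 1/|dx|=2.0000 1/|dy|=1.1547
    cross y-line → (4,0), t=0.5543 (wall)
  → r_6 = 0.5543
beam 7: φ=135°, α=345°
  d=(0.9659,-0.2588)  start (4,1)  tX=0.8489 tY=1.8546  stride 1/|dx|=1.0353 1/|dy|=3.8637
    cross x-line → (5,1), t=0.8489 (wall)
  → r_7 = 0.8489

ranges = [3.1682, 2.3600, 3.2922, 0.9600, 0.4969, 0.5543, 0.8489]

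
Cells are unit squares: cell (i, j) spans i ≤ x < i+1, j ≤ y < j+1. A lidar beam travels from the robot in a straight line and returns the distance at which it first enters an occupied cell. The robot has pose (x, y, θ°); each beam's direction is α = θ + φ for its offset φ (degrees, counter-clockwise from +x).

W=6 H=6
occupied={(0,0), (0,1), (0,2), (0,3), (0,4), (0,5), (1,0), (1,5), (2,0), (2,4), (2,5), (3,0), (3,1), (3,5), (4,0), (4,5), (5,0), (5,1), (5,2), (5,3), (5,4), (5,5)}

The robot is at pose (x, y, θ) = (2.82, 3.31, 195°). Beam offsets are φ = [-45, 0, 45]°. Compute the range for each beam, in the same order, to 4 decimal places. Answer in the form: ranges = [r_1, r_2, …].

ranges = [2.1016, 1.8842, 2.6674]

beam 1: φ=-45°, α=150°
  d=(-0.8660,0.5000)  start (2,3)  tX=0.9469 tY=1.3800  stride 1/|dx|=1.1547 1/|dy|=2.0000
    cross x-line → (1,3), t=0.9469
    cross y-line → (1,4), t=1.3800
    cross x-line → (0,4), t=2.1016 (wall)
  → r_1 = 2.1016
beam 2: φ=0°, α=195°
  d=(-0.9659,-0.2588)  start (2,3)  tX=0.8489 tY=1.1977  stride 1/|dx|=1.0353 1/|dy|=3.8637
    cross x-line → (1,3), t=0.8489
    cross y-line → (1,2), t=1.1977
    cross x-line → (0,2), t=1.8842 (wall)
  → r_2 = 1.8842
beam 3: φ=45°, α=240°
  d=(-0.5000,-0.8660)  start (2,3)  tX=1.6400 tY=0.3580  stride 1/|dx|=2.0000 1/|dy|=1.1547
    cross y-line → (2,2), t=0.3580
    cross y-line → (2,1), t=1.5127
    cross x-line → (1,1), t=1.6400
    cross y-line → (1,0), t=2.6674 (wall)
  → r_3 = 2.6674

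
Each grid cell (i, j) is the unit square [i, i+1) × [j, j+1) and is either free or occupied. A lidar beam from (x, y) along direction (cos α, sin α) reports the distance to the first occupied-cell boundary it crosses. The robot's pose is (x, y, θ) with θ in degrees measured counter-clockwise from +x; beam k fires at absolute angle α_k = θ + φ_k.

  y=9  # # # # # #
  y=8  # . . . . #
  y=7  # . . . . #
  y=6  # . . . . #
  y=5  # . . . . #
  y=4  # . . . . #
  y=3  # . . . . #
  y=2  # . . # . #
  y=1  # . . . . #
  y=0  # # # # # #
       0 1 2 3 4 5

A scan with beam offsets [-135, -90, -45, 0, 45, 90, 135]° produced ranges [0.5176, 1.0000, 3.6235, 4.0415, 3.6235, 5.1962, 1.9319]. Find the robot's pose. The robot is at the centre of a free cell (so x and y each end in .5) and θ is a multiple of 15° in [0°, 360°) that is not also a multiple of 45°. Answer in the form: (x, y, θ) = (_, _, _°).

(x, y, θ) = (1.5, 4.5, 330°)

Candidates: 31 free-cell centres × 16 headings = 496 poses. Raycast each; keep the one whose scan matches to 4 dp.
  (2.5, 3.5, 165°): beam 1 = 2.8868 ≠ 0.5176 ✗
  (4.5, 2.5, 60°): beam 1 = 1.5529 ≠ 0.5176 ✗
  (1.5, 1.5, 75°): beam 1 = 0.5774 ≠ 0.5176 ✗
  (4.5, 7.5, 330°): beam 1 = 3.6235 ≠ 0.5176 ✗
  …
  (1.5, 4.5, 330°): r_1=0.5176, r_2=1.0000, r_3=3.6235, r_4=4.0415, r_5=3.6235, r_6=5.1962, r_7=1.9319 — all match ✓
No second candidate reproduces the full scan.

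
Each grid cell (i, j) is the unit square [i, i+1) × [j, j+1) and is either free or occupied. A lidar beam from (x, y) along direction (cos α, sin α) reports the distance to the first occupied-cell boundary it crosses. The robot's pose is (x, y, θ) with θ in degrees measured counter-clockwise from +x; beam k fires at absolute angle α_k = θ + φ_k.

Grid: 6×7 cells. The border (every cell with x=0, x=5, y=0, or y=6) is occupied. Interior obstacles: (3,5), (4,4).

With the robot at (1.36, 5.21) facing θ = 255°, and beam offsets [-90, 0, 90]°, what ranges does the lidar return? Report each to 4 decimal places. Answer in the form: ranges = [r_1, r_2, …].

beam 1: φ=-90°, α=165°
  direction (-0.9659, 0.2588); cell (1,5); t to first gridline: x 0.3727, y 3.0523 (then +1.0353 / +3.8637)
    (0,5) via x @ 0.3727  # hit
  → r_1 = 0.3727
beam 2: φ=0°, α=255°
  direction (-0.2588, -0.9659); cell (1,5); t to first gridline: x 1.3909, y 0.2174 (then +3.8637 / +1.0353)
    (1,4) via y @ 0.2174
    (1,3) via y @ 1.2527
    (0,3) via x @ 1.3909  # hit
  → r_2 = 1.3909
beam 3: φ=90°, α=345°
  direction (0.9659, -0.2588); cell (1,5); t to first gridline: x 0.6626, y 0.8114 (then +1.0353 / +3.8637)
    (2,5) via x @ 0.6626
    (2,4) via y @ 0.8114
    (3,4) via x @ 1.6979
    (4,4) via x @ 2.7331  # hit
  → r_3 = 2.7331

ranges = [0.3727, 1.3909, 2.7331]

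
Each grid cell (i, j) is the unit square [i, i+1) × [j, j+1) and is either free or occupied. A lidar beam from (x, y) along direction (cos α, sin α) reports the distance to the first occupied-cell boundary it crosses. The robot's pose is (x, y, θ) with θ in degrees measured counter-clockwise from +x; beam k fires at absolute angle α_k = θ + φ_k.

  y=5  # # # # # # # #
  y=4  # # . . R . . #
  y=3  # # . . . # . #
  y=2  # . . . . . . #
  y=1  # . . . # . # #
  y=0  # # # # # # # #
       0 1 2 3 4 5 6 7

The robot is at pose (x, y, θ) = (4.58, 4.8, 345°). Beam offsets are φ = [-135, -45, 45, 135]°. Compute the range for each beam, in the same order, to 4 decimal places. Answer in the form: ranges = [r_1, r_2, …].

beam 1: φ=-135°, α=210°
  cosα=-0.8660 sinα=-0.5000 | (4,4) | tMaxX 0.6697 tMaxY 1.6000 | tΔX 1.1547 tΔY 2.0000
    t=0.6697 [x] (3,4)
    t=1.6000 [y] (3,3)
    t=1.8244 [x] (2,3)
    t=2.9791 [x] (1,3) — stop
  → r_1 = 2.9791
beam 2: φ=-45°, α=300°
  cosα=0.5000 sinα=-0.8660 | (4,4) | tMaxX 0.8400 tMaxY 0.9238 | tΔX 2.0000 tΔY 1.1547
    t=0.8400 [x] (5,4)
    t=0.9238 [y] (5,3) — stop
  → r_2 = 0.9238
beam 3: φ=45°, α=30°
  cosα=0.8660 sinα=0.5000 | (4,4) | tMaxX 0.4850 tMaxY 0.4000 | tΔX 1.1547 tΔY 2.0000
    t=0.4000 [y] (4,5) — stop
  → r_3 = 0.4000
beam 4: φ=135°, α=120°
  cosα=-0.5000 sinα=0.8660 | (4,4) | tMaxX 1.1600 tMaxY 0.2309 | tΔX 2.0000 tΔY 1.1547
    t=0.2309 [y] (4,5) — stop
  → r_4 = 0.2309

ranges = [2.9791, 0.9238, 0.4000, 0.2309]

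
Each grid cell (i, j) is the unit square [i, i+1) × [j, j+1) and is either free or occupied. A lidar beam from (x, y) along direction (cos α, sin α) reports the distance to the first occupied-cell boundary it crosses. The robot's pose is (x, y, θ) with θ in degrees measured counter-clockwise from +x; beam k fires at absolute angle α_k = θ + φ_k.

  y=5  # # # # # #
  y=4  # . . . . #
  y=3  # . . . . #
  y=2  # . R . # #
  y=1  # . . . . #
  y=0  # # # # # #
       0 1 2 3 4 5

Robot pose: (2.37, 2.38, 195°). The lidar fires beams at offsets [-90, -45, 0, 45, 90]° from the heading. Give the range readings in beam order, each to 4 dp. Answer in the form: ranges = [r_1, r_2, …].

ranges = [2.7124, 1.5819, 1.4183, 1.5935, 1.4287]

beam 1: φ=-90°, α=105°
  dir = (cos 105°, sin 105°) = (-0.2588, 0.9659); from cell (2,2)
  next x-line at t=1.4296, next y-line at t=0.6419; Δt_x=3.8637, Δt_y=1.0353
    y: enter (2,3) at t=0.6419
    x: enter (1,3) at t=1.4296
    y: enter (1,4) at t=1.6771
    y: enter (1,5) at t=2.7124 ← occupied
  → r_1 = 2.7124
beam 2: φ=-45°, α=150°
  dir = (cos 150°, sin 150°) = (-0.8660, 0.5000); from cell (2,2)
  next x-line at t=0.4272, next y-line at t=1.2400; Δt_x=1.1547, Δt_y=2.0000
    x: enter (1,2) at t=0.4272
    y: enter (1,3) at t=1.2400
    x: enter (0,3) at t=1.5819 ← occupied
  → r_2 = 1.5819
beam 3: φ=0°, α=195°
  dir = (cos 195°, sin 195°) = (-0.9659, -0.2588); from cell (2,2)
  next x-line at t=0.3831, next y-line at t=1.4682; Δt_x=1.0353, Δt_y=3.8637
    x: enter (1,2) at t=0.3831
    x: enter (0,2) at t=1.4183 ← occupied
  → r_3 = 1.4183
beam 4: φ=45°, α=240°
  dir = (cos 240°, sin 240°) = (-0.5000, -0.8660); from cell (2,2)
  next x-line at t=0.7400, next y-line at t=0.4388; Δt_x=2.0000, Δt_y=1.1547
    y: enter (2,1) at t=0.4388
    x: enter (1,1) at t=0.7400
    y: enter (1,0) at t=1.5935 ← occupied
  → r_4 = 1.5935
beam 5: φ=90°, α=285°
  dir = (cos 285°, sin 285°) = (0.2588, -0.9659); from cell (2,2)
  next x-line at t=2.4341, next y-line at t=0.3934; Δt_x=3.8637, Δt_y=1.0353
    y: enter (2,1) at t=0.3934
    y: enter (2,0) at t=1.4287 ← occupied
  → r_5 = 1.4287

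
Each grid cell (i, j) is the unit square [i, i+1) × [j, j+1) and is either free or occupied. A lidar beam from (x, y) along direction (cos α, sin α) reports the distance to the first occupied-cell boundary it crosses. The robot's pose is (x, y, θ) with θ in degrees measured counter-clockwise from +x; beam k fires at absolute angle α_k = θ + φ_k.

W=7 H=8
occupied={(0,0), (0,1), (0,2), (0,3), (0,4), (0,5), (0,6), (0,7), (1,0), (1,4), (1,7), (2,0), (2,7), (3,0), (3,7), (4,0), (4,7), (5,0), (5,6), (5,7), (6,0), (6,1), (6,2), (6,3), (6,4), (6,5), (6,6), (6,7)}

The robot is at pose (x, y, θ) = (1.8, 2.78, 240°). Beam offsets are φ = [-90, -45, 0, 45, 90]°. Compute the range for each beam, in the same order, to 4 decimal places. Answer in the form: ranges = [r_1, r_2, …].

ranges = [0.9238, 0.8282, 1.6000, 1.8428, 3.5600]

beam 1: φ=-90°, α=150°
  direction (-0.8660, 0.5000); cell (1,2); t to first gridline: x 0.9238, y 0.4400 (then +1.1547 / +2.0000)
    (1,3) via y @ 0.4400
    (0,3) via x @ 0.9238  # hit
  → r_1 = 0.9238
beam 2: φ=-45°, α=195°
  direction (-0.9659, -0.2588); cell (1,2); t to first gridline: x 0.8282, y 3.0137 (then +1.0353 / +3.8637)
    (0,2) via x @ 0.8282  # hit
  → r_2 = 0.8282
beam 3: φ=0°, α=240°
  direction (-0.5000, -0.8660); cell (1,2); t to first gridline: x 1.6000, y 0.9007 (then +2.0000 / +1.1547)
    (1,1) via y @ 0.9007
    (0,1) via x @ 1.6000  # hit
  → r_3 = 1.6000
beam 4: φ=45°, α=285°
  direction (0.2588, -0.9659); cell (1,2); t to first gridline: x 0.7727, y 0.8075 (then +3.8637 / +1.0353)
    (2,2) via x @ 0.7727
    (2,1) via y @ 0.8075
    (2,0) via y @ 1.8428  # hit
  → r_4 = 1.8428
beam 5: φ=90°, α=330°
  direction (0.8660, -0.5000); cell (1,2); t to first gridline: x 0.2309, y 1.5600 (then +1.1547 / +2.0000)
    (2,2) via x @ 0.2309
    (3,2) via x @ 1.3856
    (3,1) via y @ 1.5600
    (4,1) via x @ 2.5403
    (4,0) via y @ 3.5600  # hit
  → r_5 = 3.5600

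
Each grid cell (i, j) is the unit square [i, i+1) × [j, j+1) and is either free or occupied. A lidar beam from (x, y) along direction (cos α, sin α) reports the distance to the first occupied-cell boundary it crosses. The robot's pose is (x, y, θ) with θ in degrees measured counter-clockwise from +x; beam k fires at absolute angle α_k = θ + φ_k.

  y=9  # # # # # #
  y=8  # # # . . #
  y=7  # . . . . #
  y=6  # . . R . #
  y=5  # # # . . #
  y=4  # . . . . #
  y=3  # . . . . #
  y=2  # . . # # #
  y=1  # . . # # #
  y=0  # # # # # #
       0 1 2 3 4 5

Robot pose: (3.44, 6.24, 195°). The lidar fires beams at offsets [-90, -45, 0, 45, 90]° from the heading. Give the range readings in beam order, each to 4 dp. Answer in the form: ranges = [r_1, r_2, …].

ranges = [1.8221, 2.8175, 0.9273, 0.8800, 3.3543]

beam 1: φ=-90°, α=105°
  d=(-0.2588,0.9659)  start (3,6)  tX=1.7000 tY=0.7868  stride 1/|dx|=3.8637 1/|dy|=1.0353
    cross y-line → (3,7), t=0.7868
    cross x-line → (2,7), t=1.7000
    cross y-line → (2,8), t=1.8221 (wall)
  → r_1 = 1.8221
beam 2: φ=-45°, α=150°
  d=(-0.8660,0.5000)  start (3,6)  tX=0.5081 tY=1.5200  stride 1/|dx|=1.1547 1/|dy|=2.0000
    cross x-line → (2,6), t=0.5081
    cross y-line → (2,7), t=1.5200
    cross x-line → (1,7), t=1.6628
    cross x-line → (0,7), t=2.8175 (wall)
  → r_2 = 2.8175
beam 3: φ=0°, α=195°
  d=(-0.9659,-0.2588)  start (3,6)  tX=0.4555 tY=0.9273  stride 1/|dx|=1.0353 1/|dy|=3.8637
    cross x-line → (2,6), t=0.4555
    cross y-line → (2,5), t=0.9273 (wall)
  → r_3 = 0.9273
beam 4: φ=45°, α=240°
  d=(-0.5000,-0.8660)  start (3,6)  tX=0.8800 tY=0.2771  stride 1/|dx|=2.0000 1/|dy|=1.1547
    cross y-line → (3,5), t=0.2771
    cross x-line → (2,5), t=0.8800 (wall)
  → r_4 = 0.8800
beam 5: φ=90°, α=285°
  d=(0.2588,-0.9659)  start (3,6)  tX=2.1637 tY=0.2485  stride 1/|dx|=3.8637 1/|dy|=1.0353
    cross y-line → (3,5), t=0.2485
    cross y-line → (3,4), t=1.2837
    cross x-line → (4,4), t=2.1637
    cross y-line → (4,3), t=2.3190
    cross y-line → (4,2), t=3.3543 (wall)
  → r_5 = 3.3543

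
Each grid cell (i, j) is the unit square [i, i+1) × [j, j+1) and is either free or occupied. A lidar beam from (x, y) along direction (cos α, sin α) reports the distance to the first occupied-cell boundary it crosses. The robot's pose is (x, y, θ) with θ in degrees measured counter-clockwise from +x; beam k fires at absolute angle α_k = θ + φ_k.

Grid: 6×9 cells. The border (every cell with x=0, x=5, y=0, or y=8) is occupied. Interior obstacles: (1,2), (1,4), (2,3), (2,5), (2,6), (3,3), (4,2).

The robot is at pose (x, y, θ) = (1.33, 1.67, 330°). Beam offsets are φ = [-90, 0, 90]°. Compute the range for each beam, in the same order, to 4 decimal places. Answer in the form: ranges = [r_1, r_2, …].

ranges = [0.6600, 1.3400, 0.3811]

beam 1: φ=-90°, α=240°
  direction (-0.5000, -0.8660); cell (1,1); t to first gridline: x 0.6600, y 0.7736 (then +2.0000 / +1.1547)
    (0,1) via x @ 0.6600  # hit
  → r_1 = 0.6600
beam 2: φ=0°, α=330°
  direction (0.8660, -0.5000); cell (1,1); t to first gridline: x 0.7736, y 1.3400 (then +1.1547 / +2.0000)
    (2,1) via x @ 0.7736
    (2,0) via y @ 1.3400  # hit
  → r_2 = 1.3400
beam 3: φ=90°, α=60°
  direction (0.5000, 0.8660); cell (1,1); t to first gridline: x 1.3400, y 0.3811 (then +2.0000 / +1.1547)
    (1,2) via y @ 0.3811  # hit
  → r_3 = 0.3811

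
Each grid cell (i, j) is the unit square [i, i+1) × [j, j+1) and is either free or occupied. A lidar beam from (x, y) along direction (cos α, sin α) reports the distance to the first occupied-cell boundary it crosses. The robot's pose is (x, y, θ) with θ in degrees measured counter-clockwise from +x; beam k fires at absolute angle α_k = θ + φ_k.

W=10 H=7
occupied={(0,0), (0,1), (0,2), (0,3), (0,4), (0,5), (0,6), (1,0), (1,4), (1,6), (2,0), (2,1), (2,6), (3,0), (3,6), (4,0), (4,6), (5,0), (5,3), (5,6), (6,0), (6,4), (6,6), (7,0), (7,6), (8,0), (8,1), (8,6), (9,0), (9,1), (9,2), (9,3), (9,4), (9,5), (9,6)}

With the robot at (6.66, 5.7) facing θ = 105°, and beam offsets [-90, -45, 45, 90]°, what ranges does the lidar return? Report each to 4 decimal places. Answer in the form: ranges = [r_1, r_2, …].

beam 1: φ=-90°, α=15°
  cosα=0.9659 sinα=0.2588 | (6,5) | tMaxX 0.3520 tMaxY 1.1591 | tΔX 1.0353 tΔY 3.8637
    t=0.3520 [x] (7,5)
    t=1.1591 [y] (7,6) — stop
  → r_1 = 1.1591
beam 2: φ=-45°, α=60°
  cosα=0.5000 sinα=0.8660 | (6,5) | tMaxX 0.6800 tMaxY 0.3464 | tΔX 2.0000 tΔY 1.1547
    t=0.3464 [y] (6,6) — stop
  → r_2 = 0.3464
beam 3: φ=45°, α=150°
  cosα=-0.8660 sinα=0.5000 | (6,5) | tMaxX 0.7621 tMaxY 0.6000 | tΔX 1.1547 tΔY 2.0000
    t=0.6000 [y] (6,6) — stop
  → r_3 = 0.6000
beam 4: φ=90°, α=195°
  cosα=-0.9659 sinα=-0.2588 | (6,5) | tMaxX 0.6833 tMaxY 2.7046 | tΔX 1.0353 tΔY 3.8637
    t=0.6833 [x] (5,5)
    t=1.7186 [x] (4,5)
    t=2.7046 [y] (4,4)
    t=2.7538 [x] (3,4)
    t=3.7891 [x] (2,4)
    t=4.8244 [x] (1,4) — stop
  → r_4 = 4.8244

ranges = [1.1591, 0.3464, 0.6000, 4.8244]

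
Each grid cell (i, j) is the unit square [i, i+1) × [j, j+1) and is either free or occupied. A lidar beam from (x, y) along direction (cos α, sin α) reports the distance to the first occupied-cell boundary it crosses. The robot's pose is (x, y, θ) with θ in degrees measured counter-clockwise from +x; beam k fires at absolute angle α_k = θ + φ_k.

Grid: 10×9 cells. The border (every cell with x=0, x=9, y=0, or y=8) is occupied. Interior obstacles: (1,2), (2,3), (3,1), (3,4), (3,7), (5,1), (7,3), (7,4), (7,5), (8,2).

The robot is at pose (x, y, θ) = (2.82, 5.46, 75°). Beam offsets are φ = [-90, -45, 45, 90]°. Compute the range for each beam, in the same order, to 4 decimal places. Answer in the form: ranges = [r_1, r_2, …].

beam 1: φ=-90°, α=345°
  direction (0.9659, -0.2588); cell (2,5); t to first gridline: x 0.1863, y 1.7773 (then +1.0353 / +3.8637)
    (3,5) via x @ 0.1863
    (4,5) via x @ 1.2216
    (4,4) via y @ 1.7773
    (5,4) via x @ 2.2569
    (6,4) via x @ 3.2922
    (7,4) via x @ 4.3275  # hit
  → r_1 = 4.3275
beam 2: φ=-45°, α=30°
  direction (0.8660, 0.5000); cell (2,5); t to first gridline: x 0.2078, y 1.0800 (then +1.1547 / +2.0000)
    (3,5) via x @ 0.2078
    (3,6) via y @ 1.0800
    (4,6) via x @ 1.3625
    (5,6) via x @ 2.5172
    (5,7) via y @ 3.0800
    (6,7) via x @ 3.6719
    (7,7) via x @ 4.8266
    (7,8) via y @ 5.0800  # hit
  → r_2 = 5.0800
beam 3: φ=45°, α=120°
  direction (-0.5000, 0.8660); cell (2,5); t to first gridline: x 1.6400, y 0.6235 (then +2.0000 / +1.1547)
    (2,6) via y @ 0.6235
    (1,6) via x @ 1.6400
    (1,7) via y @ 1.7782
    (1,8) via y @ 2.9329  # hit
  → r_3 = 2.9329
beam 4: φ=90°, α=165°
  direction (-0.9659, 0.2588); cell (2,5); t to first gridline: x 0.8489, y 2.0864 (then +1.0353 / +3.8637)
    (1,5) via x @ 0.8489
    (0,5) via x @ 1.8842  # hit
  → r_4 = 1.8842

ranges = [4.3275, 5.0800, 2.9329, 1.8842]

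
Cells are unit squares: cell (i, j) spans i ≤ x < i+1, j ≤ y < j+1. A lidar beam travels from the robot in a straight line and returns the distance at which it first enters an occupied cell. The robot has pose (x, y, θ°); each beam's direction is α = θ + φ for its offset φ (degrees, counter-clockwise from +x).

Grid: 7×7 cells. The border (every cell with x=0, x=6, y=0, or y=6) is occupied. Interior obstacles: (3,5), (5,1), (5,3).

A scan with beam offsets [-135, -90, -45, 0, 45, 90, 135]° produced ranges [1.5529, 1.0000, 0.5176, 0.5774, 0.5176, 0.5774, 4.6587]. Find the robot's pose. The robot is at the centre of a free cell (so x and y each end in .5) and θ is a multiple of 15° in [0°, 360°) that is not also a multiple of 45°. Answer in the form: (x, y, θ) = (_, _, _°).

(x, y, θ) = (4.5, 5.5, 120°)

Candidates: 22 free-cell centres × 16 headings = 352 poses. Raycast each; keep the one whose scan matches to 4 dp.
  (3.5, 2.5, 150°): beam 1 = 1.9319 ≠ 1.5529 ✗
  (2.5, 4.5, 150°): beam 1 = 3.6235 ≠ 1.5529 ✗
  (1.5, 4.5, 15°): beam 1 = 1.0000 ≠ 1.5529 ✗
  (2.5, 4.5, 285°): beam 1 = 1.7321 ≠ 1.5529 ✗
  (2.5, 5.5, 15°): beam 1 = 3.0000 ≠ 1.5529 ✗
  …
  (4.5, 5.5, 120°): r_1=1.5529, r_2=1.0000, r_3=0.5176, r_4=0.5774, r_5=0.5176, r_6=0.5774, r_7=4.6587 — all match ✓
No second candidate reproduces the full scan.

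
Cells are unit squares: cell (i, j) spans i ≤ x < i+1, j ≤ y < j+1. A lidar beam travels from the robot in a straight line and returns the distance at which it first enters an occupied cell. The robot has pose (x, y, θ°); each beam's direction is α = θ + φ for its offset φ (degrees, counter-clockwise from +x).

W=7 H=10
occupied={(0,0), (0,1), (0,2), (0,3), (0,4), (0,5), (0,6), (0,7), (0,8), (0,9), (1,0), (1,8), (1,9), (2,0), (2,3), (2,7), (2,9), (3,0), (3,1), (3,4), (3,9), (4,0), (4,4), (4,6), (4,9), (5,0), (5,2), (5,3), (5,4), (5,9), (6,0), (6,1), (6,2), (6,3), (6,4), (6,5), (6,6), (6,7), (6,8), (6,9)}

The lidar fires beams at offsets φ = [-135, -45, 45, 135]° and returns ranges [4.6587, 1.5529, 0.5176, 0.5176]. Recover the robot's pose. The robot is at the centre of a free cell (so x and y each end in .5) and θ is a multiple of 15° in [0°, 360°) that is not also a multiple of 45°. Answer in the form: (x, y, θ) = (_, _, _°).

Enumerate (i+0.5, j+0.5, θ) over the 30 free cells and 16 admissible headings. For each, cast all 4 beams and compare to the given ranges.
  (1.5, 2.5, 330°): beam 1 = 0.5176 ≠ 4.6587 ✗
  (5.5, 8.5, 165°): beam 1 = 0.5774 ≠ 4.6587 ✗
  (1.5, 6.5, 300°): beam 1 = 0.5176 ≠ 4.6587 ✗
  (4.5, 7.5, 75°): beam 1 = 0.5774 ≠ 4.6587 ✗
  …
  (2.5, 4.5, 210°): r_1=4.6587, r_2=1.5529, r_3=0.5176, r_4=0.5176 — all match ✓
Only this pose fits every beam.

(x, y, θ) = (2.5, 4.5, 210°)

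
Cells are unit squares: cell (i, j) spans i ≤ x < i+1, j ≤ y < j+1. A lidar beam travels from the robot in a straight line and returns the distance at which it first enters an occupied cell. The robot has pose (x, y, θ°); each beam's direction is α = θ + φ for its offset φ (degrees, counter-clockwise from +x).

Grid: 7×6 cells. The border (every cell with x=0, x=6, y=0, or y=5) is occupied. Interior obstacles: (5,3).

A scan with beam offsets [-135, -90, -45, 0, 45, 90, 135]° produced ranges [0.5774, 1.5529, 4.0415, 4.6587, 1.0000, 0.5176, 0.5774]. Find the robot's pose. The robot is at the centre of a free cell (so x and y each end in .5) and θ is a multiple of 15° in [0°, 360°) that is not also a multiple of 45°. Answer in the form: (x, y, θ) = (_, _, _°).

(x, y, θ) = (5.5, 1.5, 165°)

Enumerate (i+0.5, j+0.5, θ) over the 19 free cells and 16 admissible headings. For each, cast all 7 beams and compare to the given ranges.
  (2.5, 2.5, 240°): beam 1 = 2.5882 ≠ 0.5774 ✗
  (3.5, 4.5, 150°): beam 1 = 1.9319 ≠ 0.5774 ✗
  (3.5, 4.5, 105°): beam 1 = 1.7321 ≠ 0.5774 ✗
  (1.5, 1.5, 75°): beam 2 = 1.9319 ≠ 1.5529 ✗
  …
  (5.5, 1.5, 165°): r_1=0.5774, r_2=1.5529, r_3=4.0415, r_4=4.6587, r_5=1.0000, r_6=0.5176, r_7=0.5774 — all match ✓
No second candidate reproduces the full scan.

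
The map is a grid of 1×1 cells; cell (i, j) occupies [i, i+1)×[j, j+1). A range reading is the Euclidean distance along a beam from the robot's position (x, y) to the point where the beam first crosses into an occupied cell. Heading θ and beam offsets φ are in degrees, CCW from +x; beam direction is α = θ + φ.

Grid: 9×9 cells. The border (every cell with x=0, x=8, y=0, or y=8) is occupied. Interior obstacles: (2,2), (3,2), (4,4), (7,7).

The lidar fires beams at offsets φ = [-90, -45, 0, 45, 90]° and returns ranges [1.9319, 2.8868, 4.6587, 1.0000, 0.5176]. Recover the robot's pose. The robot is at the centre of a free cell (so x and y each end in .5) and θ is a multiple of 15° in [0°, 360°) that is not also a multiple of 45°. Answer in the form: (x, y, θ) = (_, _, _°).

The pose lattice has 45·16 = 720 candidates. Test each by forward raycasting.
  (7.5, 3.5, 300°): beam 1 = 5.0000 ≠ 1.9319 ✗
  (6.5, 1.5, 330°): beam 1 = 0.5774 ≠ 1.9319 ✗
  (7.5, 4.5, 195°): beam 1 = 3.6235 ≠ 1.9319 ✗
  …
  (1.5, 3.5, 75°): r_1=1.9319, r_2=2.8868, r_3=4.6587, r_4=1.0000, r_5=0.5176 — all match ✓
Unique over the lattice → pose = (1.5, 3.5, 75°).

(x, y, θ) = (1.5, 3.5, 75°)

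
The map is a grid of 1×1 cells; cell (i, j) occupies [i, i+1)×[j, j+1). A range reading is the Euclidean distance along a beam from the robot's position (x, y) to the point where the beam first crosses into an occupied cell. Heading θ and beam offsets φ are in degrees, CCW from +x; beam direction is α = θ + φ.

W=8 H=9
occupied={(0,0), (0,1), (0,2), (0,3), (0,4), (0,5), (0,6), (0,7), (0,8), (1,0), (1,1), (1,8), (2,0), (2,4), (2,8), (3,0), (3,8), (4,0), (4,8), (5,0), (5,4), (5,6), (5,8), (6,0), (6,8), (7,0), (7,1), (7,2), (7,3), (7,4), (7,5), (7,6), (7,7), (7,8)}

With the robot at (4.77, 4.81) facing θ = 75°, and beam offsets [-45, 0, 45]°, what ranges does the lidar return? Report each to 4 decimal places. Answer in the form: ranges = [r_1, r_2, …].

beam 1: φ=-45°, α=30°
  direction (0.8660, 0.5000); cell (4,4); t to first gridline: x 0.2656, y 0.3800 (then +1.1547 / +2.0000)
    (5,4) via x @ 0.2656  # hit
  → r_1 = 0.2656
beam 2: φ=0°, α=75°
  direction (0.2588, 0.9659); cell (4,4); t to first gridline: x 0.8887, y 0.1967 (then +3.8637 / +1.0353)
    (4,5) via y @ 0.1967
    (5,5) via x @ 0.8887
    (5,6) via y @ 1.2320  # hit
  → r_2 = 1.2320
beam 3: φ=45°, α=120°
  direction (-0.5000, 0.8660); cell (4,4); t to first gridline: x 1.5400, y 0.2194 (then +2.0000 / +1.1547)
    (4,5) via y @ 0.2194
    (4,6) via y @ 1.3741
    (3,6) via x @ 1.5400
    (3,7) via y @ 2.5288
    (2,7) via x @ 3.5400
    (2,8) via y @ 3.6835  # hit
  → r_3 = 3.6835

ranges = [0.2656, 1.2320, 3.6835]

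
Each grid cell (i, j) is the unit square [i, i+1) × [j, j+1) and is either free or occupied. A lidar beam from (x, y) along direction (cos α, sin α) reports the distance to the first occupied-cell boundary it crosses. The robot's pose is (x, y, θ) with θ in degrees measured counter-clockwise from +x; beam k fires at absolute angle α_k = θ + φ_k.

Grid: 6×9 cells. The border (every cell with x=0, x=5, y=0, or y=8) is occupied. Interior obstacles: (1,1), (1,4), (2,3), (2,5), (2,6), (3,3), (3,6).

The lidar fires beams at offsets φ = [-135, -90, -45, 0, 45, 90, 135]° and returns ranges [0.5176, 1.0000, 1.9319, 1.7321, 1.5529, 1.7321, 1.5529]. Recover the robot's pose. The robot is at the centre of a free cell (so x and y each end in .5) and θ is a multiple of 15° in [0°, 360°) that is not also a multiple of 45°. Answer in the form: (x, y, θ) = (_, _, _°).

(x, y, θ) = (3.5, 2.5, 240°)

Enumerate (i+0.5, j+0.5, θ) over the 21 free cells and 16 admissible headings. For each, cast all 7 beams and compare to the given ranges.
  (4.5, 3.5, 210°): beam 1 = 1.9319 ≠ 0.5176 ✗
  (4.5, 4.5, 15°): beam 1 = 1.0000 ≠ 0.5176 ✗
  (1.5, 5.5, 165°): beam 1 = 0.5774 ≠ 0.5176 ✗
  (4.5, 2.5, 30°): beam 1 = 1.5529 ≠ 0.5176 ✗
  (4.5, 2.5, 165°): beam 1 = 0.5774 ≠ 0.5176 ✗
  …
  (3.5, 2.5, 240°): r_1=0.5176, r_2=1.0000, r_3=1.9319, r_4=1.7321, r_5=1.5529, r_6=1.7321, r_7=1.5529 — all match ✓
Only this pose fits every beam.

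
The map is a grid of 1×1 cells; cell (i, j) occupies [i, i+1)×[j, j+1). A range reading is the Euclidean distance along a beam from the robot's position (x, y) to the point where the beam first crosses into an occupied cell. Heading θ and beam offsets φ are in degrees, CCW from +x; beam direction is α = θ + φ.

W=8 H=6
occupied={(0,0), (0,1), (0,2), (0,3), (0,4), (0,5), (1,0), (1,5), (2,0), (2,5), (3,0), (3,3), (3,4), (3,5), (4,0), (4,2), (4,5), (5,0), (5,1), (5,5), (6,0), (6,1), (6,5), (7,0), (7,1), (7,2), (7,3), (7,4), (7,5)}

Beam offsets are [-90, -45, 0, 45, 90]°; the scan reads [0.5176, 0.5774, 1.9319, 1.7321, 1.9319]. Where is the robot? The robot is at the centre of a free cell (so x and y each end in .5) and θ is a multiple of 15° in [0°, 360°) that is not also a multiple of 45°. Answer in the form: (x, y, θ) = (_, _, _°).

(x, y, θ) = (2.5, 1.5, 345°)

Enumerate (i+0.5, j+0.5, θ) over the 19 free cells and 16 admissible headings. For each, cast all 5 beams and compare to the given ranges.
  (4.5, 4.5, 60°): beam 1 = 2.8868 ≠ 0.5176 ✗
  (5.5, 3.5, 240°): beam 1 = 1.7321 ≠ 0.5176 ✗
  (5.5, 3.5, 60°): beam 1 = 1.7321 ≠ 0.5176 ✗
  (2.5, 4.5, 75°): beam 3 = 0.5176 ≠ 1.9319 ✗
  …
  (2.5, 1.5, 345°): r_1=0.5176, r_2=0.5774, r_3=1.9319, r_4=1.7321, r_5=1.9319 — all match ✓
No second candidate reproduces the full scan.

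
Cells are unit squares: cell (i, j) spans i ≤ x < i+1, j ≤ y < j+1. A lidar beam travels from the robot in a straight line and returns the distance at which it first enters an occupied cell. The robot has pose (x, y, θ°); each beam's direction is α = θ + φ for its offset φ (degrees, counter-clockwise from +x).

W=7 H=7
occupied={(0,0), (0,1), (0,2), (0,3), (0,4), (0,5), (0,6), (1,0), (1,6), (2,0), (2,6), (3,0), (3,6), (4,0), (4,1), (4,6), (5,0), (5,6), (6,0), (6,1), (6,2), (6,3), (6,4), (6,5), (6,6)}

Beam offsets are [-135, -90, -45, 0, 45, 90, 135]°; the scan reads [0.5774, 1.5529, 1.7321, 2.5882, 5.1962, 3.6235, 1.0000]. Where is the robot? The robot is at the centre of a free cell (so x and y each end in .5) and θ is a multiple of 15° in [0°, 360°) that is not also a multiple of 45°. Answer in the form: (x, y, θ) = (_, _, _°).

(x, y, θ) = (1.5, 2.5, 345°)

Enumerate (i+0.5, j+0.5, θ) over the 24 free cells and 16 admissible headings. For each, cast all 7 beams and compare to the given ranges.
  (3.5, 1.5, 210°): beam 1 = 4.6587 ≠ 0.5774 ✗
  (1.5, 1.5, 330°): beam 1 = 0.5176 ≠ 0.5774 ✗
  (3.5, 4.5, 30°): beam 1 = 3.6235 ≠ 0.5774 ✗
  (1.5, 5.5, 195°): beam 2 = 0.5176 ≠ 1.5529 ✗
  (5.5, 2.5, 240°): beam 1 = 3.6235 ≠ 0.5774 ✗
  …
  (1.5, 2.5, 345°): r_1=0.5774, r_2=1.5529, r_3=1.7321, r_4=2.5882, r_5=5.1962, r_6=3.6235, r_7=1.0000 — all match ✓
Only this pose fits every beam.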